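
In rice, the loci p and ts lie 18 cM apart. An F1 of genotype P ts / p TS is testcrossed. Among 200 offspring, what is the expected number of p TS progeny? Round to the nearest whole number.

82

A map distance of 18 cM corresponds to a recombination frequency of 0.180.
The F1 is P ts / p TS, so p TS is a parental gamete class with expected frequency (1 − r)/2 = 0.820/2 = 0.4100.
Expected number = 0.4100 × 200 = 82.00 ≈ 82.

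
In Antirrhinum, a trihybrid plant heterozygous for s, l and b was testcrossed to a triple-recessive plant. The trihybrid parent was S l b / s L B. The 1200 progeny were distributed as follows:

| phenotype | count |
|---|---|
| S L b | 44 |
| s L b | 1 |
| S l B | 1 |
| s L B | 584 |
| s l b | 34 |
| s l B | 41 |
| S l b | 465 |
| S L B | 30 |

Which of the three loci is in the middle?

The two rarest classes, S l B and s L b, are the double crossovers. Comparing them with the parentals, only the b allele has switched, so b is the middle locus and the order is l – b – s.

b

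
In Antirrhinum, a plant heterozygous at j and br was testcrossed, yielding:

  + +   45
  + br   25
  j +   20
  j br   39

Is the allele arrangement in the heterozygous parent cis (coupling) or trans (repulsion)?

cis

The two most frequent classes are + + (45) and j br (39); these are the parental (non-recombinant) types.
So the F1 carried + + on one chromosome and j br on the other — the recessive alleles are on the same chromosome (cis / coupling).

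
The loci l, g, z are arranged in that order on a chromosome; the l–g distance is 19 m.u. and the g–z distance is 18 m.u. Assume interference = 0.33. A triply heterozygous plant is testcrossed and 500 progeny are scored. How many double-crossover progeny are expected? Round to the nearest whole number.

11

Map distances give recombination frequencies of 0.190 and 0.180 for the two intervals.
With interference 0.33 (so coincidence = 0.67), expected double-crossover frequency = 0.190 × 0.180 × 0.67 = 0.02291.
Expected number = 0.02291 × 500 = 11.46 ≈ 11.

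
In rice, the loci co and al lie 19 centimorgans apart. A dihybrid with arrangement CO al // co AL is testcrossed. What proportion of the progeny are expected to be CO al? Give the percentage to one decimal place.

A map distance of 19 centimorgans corresponds to a recombination frequency of 0.190.
The F1 is CO al / co AL, so CO al is a parental gamete class with expected frequency (1 − r)/2 = 0.810/2 = 0.4050.
That is 0.4050 = 40.5% of the progeny.

40.5%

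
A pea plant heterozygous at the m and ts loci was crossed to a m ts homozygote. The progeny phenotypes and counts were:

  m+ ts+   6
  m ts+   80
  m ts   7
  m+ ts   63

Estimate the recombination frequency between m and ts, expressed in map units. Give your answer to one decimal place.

The two most frequent classes, m+ ts (63) and m ts+ (80), are the parental types, so the F1 was m+ ts / m ts+.
The recombinant classes are m+ ts+ and m ts: 6 + 7 = 13.
Recombination frequency = 13/156 = 0.0833 ≈ 8.3%, i.e. 8.3 map units.

8.3 map units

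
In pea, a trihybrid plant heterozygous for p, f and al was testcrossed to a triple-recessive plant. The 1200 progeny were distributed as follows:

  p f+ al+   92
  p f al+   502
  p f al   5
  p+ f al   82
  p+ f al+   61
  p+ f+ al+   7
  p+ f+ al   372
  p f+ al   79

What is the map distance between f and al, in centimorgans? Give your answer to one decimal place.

15.5 centimorgans

The two most frequent reciprocal classes, p f al+ and p+ f+ al, are the parental types, so the F1 was p f al+ / p+ f+ al.
The two rarest classes, p f al and p+ f+ al+, are the double crossovers. Comparing them with the parentals, only the al allele has switched, so al is the middle locus and the order is f – al – p.
Crossovers in the f–al interval produce the single-crossover classes p f+ al+ and p+ f al (92 + 82 = 174) plus the double crossovers (12).
RF(f–al) = (174 + 12) / 1200 = 186/1200 = 0.1550 → 15.5 centimorgans.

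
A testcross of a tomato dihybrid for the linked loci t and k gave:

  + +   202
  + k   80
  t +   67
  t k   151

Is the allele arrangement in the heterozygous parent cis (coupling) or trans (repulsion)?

The two most frequent classes are + + (202) and t k (151); these are the parental (non-recombinant) types.
So the F1 carried + + on one chromosome and t k on the other — the recessive alleles are on the same chromosome (cis / coupling).

cis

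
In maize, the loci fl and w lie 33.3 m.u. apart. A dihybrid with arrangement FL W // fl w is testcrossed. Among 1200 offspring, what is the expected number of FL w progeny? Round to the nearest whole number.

A map distance of 33.3 m.u. corresponds to a recombination frequency of 0.333.
The F1 is FL W / fl w, so FL w is a recombinant gamete class with expected frequency r/2 = 0.333/2 = 0.1665.
Expected number = 0.1665 × 1200 = 199.80 ≈ 200.

200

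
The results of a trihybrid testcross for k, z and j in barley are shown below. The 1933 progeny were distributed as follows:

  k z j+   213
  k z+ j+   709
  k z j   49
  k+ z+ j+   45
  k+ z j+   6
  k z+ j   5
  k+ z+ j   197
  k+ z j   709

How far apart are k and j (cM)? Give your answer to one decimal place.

5.4 cM

The two most frequent reciprocal classes, k z+ j+ and k+ z j, are the parental types, so the F1 was k z+ j+ / k+ z j.
The two rarest classes, k z+ j and k+ z j+, are the double crossovers. Comparing them with the parentals, only the j allele has switched, so j is the middle locus and the order is k – j – z.
Crossovers in the k–j interval produce the single-crossover classes k+ z+ j+ and k z j (45 + 49 = 94) plus the double crossovers (11).
RF(k–j) = (94 + 11) / 1933 = 105/1933 = 0.0543 → 5.4 cM.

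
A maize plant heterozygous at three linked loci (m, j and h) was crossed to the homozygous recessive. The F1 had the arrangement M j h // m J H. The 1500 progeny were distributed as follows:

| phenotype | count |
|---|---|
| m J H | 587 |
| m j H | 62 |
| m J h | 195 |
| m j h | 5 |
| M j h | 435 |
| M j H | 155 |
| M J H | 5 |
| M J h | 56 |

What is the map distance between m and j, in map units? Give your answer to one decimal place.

8.5 map units

The two rarest classes, m j h and M J H, are the double crossovers. Comparing them with the parentals, only the m allele has switched, so m is the middle locus and the order is h – m – j.
Crossovers in the m–j interval produce the single-crossover classes M J h and m j H (56 + 62 = 118) plus the double crossovers (10).
RF(m–j) = (118 + 10) / 1500 = 128/1500 = 0.0853 → 8.5 map units.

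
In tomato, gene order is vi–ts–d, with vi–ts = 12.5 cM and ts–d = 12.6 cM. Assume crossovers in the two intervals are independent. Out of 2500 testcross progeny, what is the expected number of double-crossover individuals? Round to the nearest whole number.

39

Map distances give recombination frequencies of 0.125 and 0.126 for the two intervals.
With no interference, expected double-crossover frequency = 0.125 × 0.126 = 0.01575.
Expected number = 0.01575 × 2500 = 39.38 ≈ 39.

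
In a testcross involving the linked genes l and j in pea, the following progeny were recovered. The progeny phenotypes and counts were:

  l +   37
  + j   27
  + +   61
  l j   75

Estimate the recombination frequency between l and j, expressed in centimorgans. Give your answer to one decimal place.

The two most frequent classes, + + (61) and l j (75), are the parental types, so the F1 was + + / l j.
The recombinant classes are + j and l +: 27 + 37 = 64.
Recombination frequency = 64/200 = 0.3200 ≈ 32.0%, i.e. 32.0 centimorgans.

32.0 centimorgans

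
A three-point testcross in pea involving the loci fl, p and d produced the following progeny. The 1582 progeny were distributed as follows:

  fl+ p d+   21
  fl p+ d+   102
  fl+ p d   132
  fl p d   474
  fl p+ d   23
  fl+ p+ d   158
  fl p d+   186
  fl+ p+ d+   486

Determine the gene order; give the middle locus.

The two most frequent reciprocal classes, fl+ p+ d+ and fl p d, are the parental types, so the F1 was fl+ p+ d+ / fl p d.
The two rarest classes, fl+ p d+ and fl p+ d, are the double crossovers. Comparing them with the parentals, only the p allele has switched, so p is the middle locus and the order is fl – p – d.

p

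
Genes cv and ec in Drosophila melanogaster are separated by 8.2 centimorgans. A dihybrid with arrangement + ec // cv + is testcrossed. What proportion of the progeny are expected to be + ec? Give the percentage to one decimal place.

45.9%

A map distance of 8.2 centimorgans corresponds to a recombination frequency of 0.082.
The F1 is + ec / cv +, so + ec is a parental gamete class with expected frequency (1 − r)/2 = 0.918/2 = 0.4590.
That is 0.4590 = 45.9% of the progeny.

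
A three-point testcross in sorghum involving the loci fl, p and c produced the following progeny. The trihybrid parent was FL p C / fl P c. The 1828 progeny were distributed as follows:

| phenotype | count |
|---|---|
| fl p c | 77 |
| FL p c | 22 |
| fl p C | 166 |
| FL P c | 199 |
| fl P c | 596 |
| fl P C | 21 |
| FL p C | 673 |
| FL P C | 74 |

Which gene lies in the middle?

c

The two rarest classes, FL p c and fl P C, are the double crossovers. Comparing them with the parentals, only the c allele has switched, so c is the middle locus and the order is p – c – fl.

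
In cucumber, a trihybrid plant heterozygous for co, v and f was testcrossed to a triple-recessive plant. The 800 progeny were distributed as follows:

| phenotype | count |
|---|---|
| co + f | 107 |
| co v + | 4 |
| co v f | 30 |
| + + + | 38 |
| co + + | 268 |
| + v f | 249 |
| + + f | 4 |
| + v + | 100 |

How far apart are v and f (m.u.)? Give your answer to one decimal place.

The two most frequent reciprocal classes, co + + and + v f, are the parental types, so the F1 was co + + / + v f.
The two rarest classes, co v + and + + f, are the double crossovers. Comparing them with the parentals, only the v allele has switched, so v is the middle locus and the order is co – v – f.
Crossovers in the v–f interval produce the single-crossover classes co + f and + v + (107 + 100 = 207) plus the double crossovers (8).
RF(v–f) = (207 + 8) / 800 = 215/800 = 0.2687 → 26.9 m.u.

26.9 m.u.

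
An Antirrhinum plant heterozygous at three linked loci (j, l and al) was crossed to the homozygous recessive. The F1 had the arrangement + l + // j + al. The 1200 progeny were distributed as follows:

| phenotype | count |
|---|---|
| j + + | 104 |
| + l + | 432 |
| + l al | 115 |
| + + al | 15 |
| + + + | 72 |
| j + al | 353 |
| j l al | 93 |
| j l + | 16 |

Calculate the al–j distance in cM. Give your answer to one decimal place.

20.8 cM

The two rarest classes, j l + and + + al, are the double crossovers. Comparing them with the parentals, only the j allele has switched, so j is the middle locus and the order is al – j – l.
Crossovers in the al–j interval produce the single-crossover classes + l al and j + + (115 + 104 = 219) plus the double crossovers (31).
RF(al–j) = (219 + 31) / 1200 = 250/1200 = 0.2083 → 20.8 cM.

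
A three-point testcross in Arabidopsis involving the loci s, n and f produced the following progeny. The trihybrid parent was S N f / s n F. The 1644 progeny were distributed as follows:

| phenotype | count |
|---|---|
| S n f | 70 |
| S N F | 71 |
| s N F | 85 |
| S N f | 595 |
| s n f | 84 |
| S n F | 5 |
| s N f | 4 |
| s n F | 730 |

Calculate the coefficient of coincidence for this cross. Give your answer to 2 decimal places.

0.55

The two rarest classes, s N f and S n F, are the double crossovers. Comparing them with the parentals, only the s allele has switched, so s is the middle locus and the order is n – s – f.
n–s: (155 + 9)/1644 = 0.0998; s–f: (155 + 9)/1644 = 0.0998.
Expected DCO frequency = 0.0998 × 0.0998 ≈ 0.00996; observed = 9/1644 ≈ 0.00547.
Coefficient of coincidence = 0.00547/0.00996 ≈ 0.55.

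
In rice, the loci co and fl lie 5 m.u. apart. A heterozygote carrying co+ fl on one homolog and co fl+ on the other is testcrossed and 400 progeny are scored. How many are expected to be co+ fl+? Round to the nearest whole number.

A map distance of 5 m.u. corresponds to a recombination frequency of 0.050.
The F1 is co+ fl / co fl+, so co+ fl+ is a recombinant gamete class with expected frequency r/2 = 0.050/2 = 0.0250.
Expected number = 0.0250 × 400 = 10.00 ≈ 10.

10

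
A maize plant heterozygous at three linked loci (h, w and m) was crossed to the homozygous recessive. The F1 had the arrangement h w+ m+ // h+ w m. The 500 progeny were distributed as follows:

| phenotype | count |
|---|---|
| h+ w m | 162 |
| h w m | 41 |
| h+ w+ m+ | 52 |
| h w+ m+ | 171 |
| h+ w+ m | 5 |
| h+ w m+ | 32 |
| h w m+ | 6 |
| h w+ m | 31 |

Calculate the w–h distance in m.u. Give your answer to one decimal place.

20.8 m.u.

The two rarest classes, h w m+ and h+ w+ m, are the double crossovers. Comparing them with the parentals, only the w allele has switched, so w is the middle locus and the order is h – w – m.
Crossovers in the h–w interval produce the single-crossover classes h+ w+ m+ and h w m (52 + 41 = 93) plus the double crossovers (11).
RF(h–w) = (93 + 11) / 500 = 104/500 = 0.2080 → 20.8 m.u.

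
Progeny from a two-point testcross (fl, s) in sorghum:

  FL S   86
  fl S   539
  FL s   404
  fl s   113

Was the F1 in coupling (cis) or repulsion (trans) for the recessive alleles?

trans

The two most frequent classes are FL s (404) and fl S (539); these are the parental (non-recombinant) types.
So the F1 carried FL s on one chromosome and fl S on the other — the recessive alleles are on opposite chromosomes (trans / repulsion).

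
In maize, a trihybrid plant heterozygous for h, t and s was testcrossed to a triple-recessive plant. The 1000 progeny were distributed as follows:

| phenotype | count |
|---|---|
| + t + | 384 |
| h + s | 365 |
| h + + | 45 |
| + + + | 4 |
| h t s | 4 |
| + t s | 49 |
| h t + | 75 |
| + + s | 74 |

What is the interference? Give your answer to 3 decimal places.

The two most frequent reciprocal classes, h + s and + t +, are the parental types, so the F1 was h + s / + t +.
The two rarest classes, h t s and + + +, are the double crossovers. Comparing them with the parentals, only the t allele has switched, so t is the middle locus and the order is s – t – h.
s–t: (94 + 8)/1000 = 0.1020; t–h: (149 + 8)/1000 = 0.1570.
Expected DCO frequency = 0.1020 × 0.1570 ≈ 0.01601; observed = 8/1000 ≈ 0.00800.
Coefficient of coincidence = 0.00800/0.01601 ≈ 0.500; interference = 1 − 0.500 = 0.500.

0.500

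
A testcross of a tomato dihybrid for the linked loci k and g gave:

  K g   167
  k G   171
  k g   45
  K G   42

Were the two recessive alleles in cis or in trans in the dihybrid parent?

trans

The two most frequent classes are K g (167) and k G (171); these are the parental (non-recombinant) types.
So the F1 carried K g on one chromosome and k G on the other — the recessive alleles are on opposite chromosomes (trans / repulsion).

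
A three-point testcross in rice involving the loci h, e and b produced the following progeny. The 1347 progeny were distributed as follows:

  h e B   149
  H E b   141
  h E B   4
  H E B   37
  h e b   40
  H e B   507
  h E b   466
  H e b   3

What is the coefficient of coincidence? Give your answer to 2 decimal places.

The two most frequent reciprocal classes, H e B and h E b, are the parental types, so the F1 was H e B / h E b.
The two rarest classes, H e b and h E B, are the double crossovers. Comparing them with the parentals, only the b allele has switched, so b is the middle locus and the order is h – b – e.
h–b: (290 + 7)/1347 = 0.2205; b–e: (77 + 7)/1347 = 0.0624.
Expected DCO frequency = 0.2205 × 0.0624 ≈ 0.01376; observed = 7/1347 ≈ 0.00520.
Coefficient of coincidence = 0.00520/0.01376 ≈ 0.38.

0.38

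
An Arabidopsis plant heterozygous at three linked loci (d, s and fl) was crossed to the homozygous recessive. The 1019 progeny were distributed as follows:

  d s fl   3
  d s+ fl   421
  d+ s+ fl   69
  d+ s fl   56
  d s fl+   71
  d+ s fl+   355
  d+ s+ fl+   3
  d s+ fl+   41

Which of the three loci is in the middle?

s

The two most frequent reciprocal classes, d s+ fl and d+ s fl+, are the parental types, so the F1 was d s+ fl / d+ s fl+.
The two rarest classes, d s fl and d+ s+ fl+, are the double crossovers. Comparing them with the parentals, only the s allele has switched, so s is the middle locus and the order is d – s – fl.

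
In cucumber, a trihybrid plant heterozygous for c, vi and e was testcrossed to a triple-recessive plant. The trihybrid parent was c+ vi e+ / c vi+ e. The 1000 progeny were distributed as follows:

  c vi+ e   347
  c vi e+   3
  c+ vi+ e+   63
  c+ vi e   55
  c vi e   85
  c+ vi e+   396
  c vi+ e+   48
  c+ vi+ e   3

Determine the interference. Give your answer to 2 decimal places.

The two rarest classes, c vi e+ and c+ vi+ e, are the double crossovers. Comparing them with the parentals, only the c allele has switched, so c is the middle locus and the order is e – c – vi.
e–c: (103 + 6)/1000 = 0.1090; c–vi: (148 + 6)/1000 = 0.1540.
Expected DCO frequency = 0.1090 × 0.1540 ≈ 0.01679; observed = 6/1000 ≈ 0.00600.
Coefficient of coincidence = 0.00600/0.01679 ≈ 0.36; interference = 1 − 0.36 = 0.64.

0.64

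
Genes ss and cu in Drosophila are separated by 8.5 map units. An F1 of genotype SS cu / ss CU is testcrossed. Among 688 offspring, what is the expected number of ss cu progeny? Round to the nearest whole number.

29

A map distance of 8.5 map units corresponds to a recombination frequency of 0.085.
The F1 is SS cu / ss CU, so ss cu is a recombinant gamete class with expected frequency r/2 = 0.085/2 = 0.0425.
Expected number = 0.0425 × 688 = 29.24 ≈ 29.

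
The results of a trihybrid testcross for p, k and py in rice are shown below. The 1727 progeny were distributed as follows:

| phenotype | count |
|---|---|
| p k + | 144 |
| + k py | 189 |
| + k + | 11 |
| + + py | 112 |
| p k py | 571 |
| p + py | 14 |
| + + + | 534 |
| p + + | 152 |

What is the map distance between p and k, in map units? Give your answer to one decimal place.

21.2 map units

The two most frequent reciprocal classes, p k py and + + +, are the parental types, so the F1 was p k py / + + +.
The two rarest classes, p + py and + k +, are the double crossovers. Comparing them with the parentals, only the k allele has switched, so k is the middle locus and the order is py – k – p.
Crossovers in the k–p interval produce the single-crossover classes + k py and p + + (189 + 152 = 341) plus the double crossovers (25).
RF(k–p) = (341 + 25) / 1727 = 366/1727 = 0.2119 → 21.2 map units.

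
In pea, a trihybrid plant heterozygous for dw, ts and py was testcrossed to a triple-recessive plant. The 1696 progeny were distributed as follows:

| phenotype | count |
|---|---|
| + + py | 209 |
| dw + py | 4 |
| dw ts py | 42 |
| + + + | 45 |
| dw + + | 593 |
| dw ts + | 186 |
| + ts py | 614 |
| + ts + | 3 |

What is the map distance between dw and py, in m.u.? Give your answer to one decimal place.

5.5 m.u.

The two most frequent reciprocal classes, + ts py and dw + +, are the parental types, so the F1 was + ts py / dw + +.
The two rarest classes, + ts + and dw + py, are the double crossovers. Comparing them with the parentals, only the py allele has switched, so py is the middle locus and the order is dw – py – ts.
Crossovers in the dw–py interval produce the single-crossover classes dw ts py and + + + (42 + 45 = 87) plus the double crossovers (7).
RF(dw–py) = (87 + 7) / 1696 = 94/1696 = 0.0554 → 5.5 m.u.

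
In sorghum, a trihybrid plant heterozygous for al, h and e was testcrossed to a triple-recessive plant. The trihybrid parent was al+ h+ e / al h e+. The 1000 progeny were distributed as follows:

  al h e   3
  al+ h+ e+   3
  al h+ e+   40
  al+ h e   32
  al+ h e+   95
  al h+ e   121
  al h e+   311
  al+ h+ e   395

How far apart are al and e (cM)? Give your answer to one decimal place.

The two rarest classes, al+ h+ e+ and al h e, are the double crossovers. Comparing them with the parentals, only the e allele has switched, so e is the middle locus and the order is al – e – h.
Crossovers in the al–e interval produce the single-crossover classes al h+ e and al+ h e+ (121 + 95 = 216) plus the double crossovers (6).
RF(al–e) = (216 + 6) / 1000 = 222/1000 = 0.2220 → 22.2 cM.

22.2 cM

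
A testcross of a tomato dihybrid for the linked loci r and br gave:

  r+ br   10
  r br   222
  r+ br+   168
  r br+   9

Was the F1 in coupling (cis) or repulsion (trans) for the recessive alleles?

cis

The two most frequent classes are r+ br+ (168) and r br (222); these are the parental (non-recombinant) types.
So the F1 carried r+ br+ on one chromosome and r br on the other — the recessive alleles are on the same chromosome (cis / coupling).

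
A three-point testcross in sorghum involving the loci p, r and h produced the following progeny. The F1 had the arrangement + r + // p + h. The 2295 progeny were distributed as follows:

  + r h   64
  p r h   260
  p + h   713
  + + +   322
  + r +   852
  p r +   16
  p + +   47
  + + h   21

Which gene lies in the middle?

p

The two rarest classes, p r + and + + h, are the double crossovers. Comparing them with the parentals, only the p allele has switched, so p is the middle locus and the order is h – p – r.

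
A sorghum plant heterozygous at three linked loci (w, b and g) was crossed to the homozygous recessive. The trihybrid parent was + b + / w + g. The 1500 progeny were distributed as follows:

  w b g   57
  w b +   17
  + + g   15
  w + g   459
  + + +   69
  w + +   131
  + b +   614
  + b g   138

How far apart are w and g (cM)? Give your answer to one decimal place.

The two rarest classes, w b + and + + g, are the double crossovers. Comparing them with the parentals, only the w allele has switched, so w is the middle locus and the order is b – w – g.
Crossovers in the w–g interval produce the single-crossover classes + b g and w + + (138 + 131 = 269) plus the double crossovers (32).
RF(w–g) = (269 + 32) / 1500 = 301/1500 = 0.2007 → 20.1 cM.

20.1 cM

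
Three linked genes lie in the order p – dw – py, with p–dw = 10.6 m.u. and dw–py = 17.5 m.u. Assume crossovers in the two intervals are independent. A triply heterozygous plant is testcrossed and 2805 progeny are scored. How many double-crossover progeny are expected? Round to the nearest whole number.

Map distances give recombination frequencies of 0.106 and 0.175 for the two intervals.
With no interference, expected double-crossover frequency = 0.106 × 0.175 = 0.01855.
Expected number = 0.01855 × 2805 = 52.03 ≈ 52.

52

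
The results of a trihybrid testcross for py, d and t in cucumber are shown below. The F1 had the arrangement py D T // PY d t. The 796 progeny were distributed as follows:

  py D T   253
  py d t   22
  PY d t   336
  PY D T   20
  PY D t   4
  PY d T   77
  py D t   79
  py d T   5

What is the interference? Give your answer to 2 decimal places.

The two rarest classes, py d T and PY D t, are the double crossovers. Comparing them with the parentals, only the d allele has switched, so d is the middle locus and the order is py – d – t.
py–d: (42 + 9)/796 = 0.0641; d–t: (156 + 9)/796 = 0.2073.
Expected DCO frequency = 0.0641 × 0.2073 ≈ 0.01329; observed = 9/796 ≈ 0.01131.
Coefficient of coincidence = 0.01131/0.01329 ≈ 0.85; interference = 1 − 0.85 = 0.15.

0.15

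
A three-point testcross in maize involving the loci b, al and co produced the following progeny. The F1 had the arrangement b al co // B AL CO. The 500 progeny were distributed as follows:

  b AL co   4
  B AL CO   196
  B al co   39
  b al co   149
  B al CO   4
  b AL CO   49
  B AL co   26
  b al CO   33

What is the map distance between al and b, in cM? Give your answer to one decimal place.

The two rarest classes, b AL co and B al CO, are the double crossovers. Comparing them with the parentals, only the al allele has switched, so al is the middle locus and the order is b – al – co.
Crossovers in the b–al interval produce the single-crossover classes B al co and b AL CO (39 + 49 = 88) plus the double crossovers (8).
RF(b–al) = (88 + 8) / 500 = 96/500 = 0.1920 → 19.2 cM.

19.2 cM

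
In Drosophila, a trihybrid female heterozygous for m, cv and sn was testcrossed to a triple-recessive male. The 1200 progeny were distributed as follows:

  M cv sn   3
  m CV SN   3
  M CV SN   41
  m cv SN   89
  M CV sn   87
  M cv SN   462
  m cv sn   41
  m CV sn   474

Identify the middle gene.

sn

The two most frequent reciprocal classes, m CV sn and M cv SN, are the parental types, so the F1 was m CV sn / M cv SN.
The two rarest classes, m CV SN and M cv sn, are the double crossovers. Comparing them with the parentals, only the sn allele has switched, so sn is the middle locus and the order is cv – sn – m.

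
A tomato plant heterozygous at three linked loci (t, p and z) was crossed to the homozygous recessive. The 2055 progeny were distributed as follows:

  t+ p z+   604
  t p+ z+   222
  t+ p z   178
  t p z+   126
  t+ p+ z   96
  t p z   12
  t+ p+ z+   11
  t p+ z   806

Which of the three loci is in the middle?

p

The two most frequent reciprocal classes, t+ p z+ and t p+ z, are the parental types, so the F1 was t+ p z+ / t p+ z.
The two rarest classes, t+ p+ z+ and t p z, are the double crossovers. Comparing them with the parentals, only the p allele has switched, so p is the middle locus and the order is z – p – t.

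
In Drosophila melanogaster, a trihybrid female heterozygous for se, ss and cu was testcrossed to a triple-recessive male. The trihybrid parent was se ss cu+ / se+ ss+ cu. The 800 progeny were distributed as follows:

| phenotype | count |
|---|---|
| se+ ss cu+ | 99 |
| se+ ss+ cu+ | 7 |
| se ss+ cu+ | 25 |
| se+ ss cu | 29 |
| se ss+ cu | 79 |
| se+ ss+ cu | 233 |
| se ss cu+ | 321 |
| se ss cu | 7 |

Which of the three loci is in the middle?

cu

The two rarest classes, se ss cu and se+ ss+ cu+, are the double crossovers. Comparing them with the parentals, only the cu allele has switched, so cu is the middle locus and the order is ss – cu – se.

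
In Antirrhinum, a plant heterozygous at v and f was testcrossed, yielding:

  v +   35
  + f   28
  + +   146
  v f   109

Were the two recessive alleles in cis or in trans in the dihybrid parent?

cis

The two most frequent classes are + + (146) and v f (109); these are the parental (non-recombinant) types.
So the F1 carried + + on one chromosome and v f on the other — the recessive alleles are on the same chromosome (cis / coupling).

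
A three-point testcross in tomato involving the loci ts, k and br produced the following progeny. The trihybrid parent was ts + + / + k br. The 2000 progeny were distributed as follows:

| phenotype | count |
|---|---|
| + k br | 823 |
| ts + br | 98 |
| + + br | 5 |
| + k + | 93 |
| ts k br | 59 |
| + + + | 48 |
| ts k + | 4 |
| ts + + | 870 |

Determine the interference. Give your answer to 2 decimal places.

0.22

The two rarest classes, ts k + and + + br, are the double crossovers. Comparing them with the parentals, only the k allele has switched, so k is the middle locus and the order is br – k – ts.
br–k: (191 + 9)/2000 = 0.1000; k–ts: (107 + 9)/2000 = 0.0580.
Expected DCO frequency = 0.1000 × 0.0580 ≈ 0.00580; observed = 9/2000 ≈ 0.00450.
Coefficient of coincidence = 0.00450/0.00580 ≈ 0.78; interference = 1 − 0.78 = 0.22.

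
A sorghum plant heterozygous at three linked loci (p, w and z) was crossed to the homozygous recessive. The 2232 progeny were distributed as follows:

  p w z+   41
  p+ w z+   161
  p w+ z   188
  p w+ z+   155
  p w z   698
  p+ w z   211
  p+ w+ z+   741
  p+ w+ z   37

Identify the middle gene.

The two most frequent reciprocal classes, p w z and p+ w+ z+, are the parental types, so the F1 was p w z / p+ w+ z+.
The two rarest classes, p w z+ and p+ w+ z, are the double crossovers. Comparing them with the parentals, only the z allele has switched, so z is the middle locus and the order is w – z – p.

z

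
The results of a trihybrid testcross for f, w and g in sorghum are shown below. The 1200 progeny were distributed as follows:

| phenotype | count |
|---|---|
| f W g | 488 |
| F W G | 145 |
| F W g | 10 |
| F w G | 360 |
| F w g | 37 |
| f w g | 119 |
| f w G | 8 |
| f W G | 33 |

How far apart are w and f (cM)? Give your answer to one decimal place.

The two most frequent reciprocal classes, F w G and f W g, are the parental types, so the F1 was F w G / f W g.
The two rarest classes, f w G and F W g, are the double crossovers. Comparing them with the parentals, only the f allele has switched, so f is the middle locus and the order is w – f – g.
Crossovers in the w–f interval produce the single-crossover classes F W G and f w g (145 + 119 = 264) plus the double crossovers (18).
RF(w–f) = (264 + 18) / 1200 = 282/1200 = 0.2350 → 23.5 cM.

23.5 cM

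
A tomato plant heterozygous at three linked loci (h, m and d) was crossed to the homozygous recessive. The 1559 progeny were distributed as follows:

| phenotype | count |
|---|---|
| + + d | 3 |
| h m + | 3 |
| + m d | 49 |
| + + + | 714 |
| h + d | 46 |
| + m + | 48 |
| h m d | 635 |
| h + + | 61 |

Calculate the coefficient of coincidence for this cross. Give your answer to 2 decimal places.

0.81

The two most frequent reciprocal classes, h m d and + + +, are the parental types, so the F1 was h m d / + + +.
The two rarest classes, h m + and + + d, are the double crossovers. Comparing them with the parentals, only the d allele has switched, so d is the middle locus and the order is h – d – m.
h–d: (110 + 6)/1559 = 0.0744; d–m: (94 + 6)/1559 = 0.0641.
Expected DCO frequency = 0.0744 × 0.0641 ≈ 0.00477; observed = 6/1559 ≈ 0.00385.
Coefficient of coincidence = 0.00385/0.00477 ≈ 0.81.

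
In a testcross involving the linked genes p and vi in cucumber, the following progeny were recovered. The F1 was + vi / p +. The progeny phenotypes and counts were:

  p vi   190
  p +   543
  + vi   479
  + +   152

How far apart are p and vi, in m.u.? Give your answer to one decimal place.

25.1 m.u.

The recombinant classes are + + and p vi: 152 + 190 = 342.
Recombination frequency = 342/1364 = 0.2507 ≈ 25.1%, i.e. 25.1 m.u.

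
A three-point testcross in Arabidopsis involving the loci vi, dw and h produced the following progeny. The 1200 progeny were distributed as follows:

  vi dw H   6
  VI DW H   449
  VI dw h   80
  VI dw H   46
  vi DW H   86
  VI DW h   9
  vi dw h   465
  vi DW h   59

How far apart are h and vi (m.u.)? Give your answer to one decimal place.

The two most frequent reciprocal classes, VI DW H and vi dw h, are the parental types, so the F1 was VI DW H / vi dw h.
The two rarest classes, VI DW h and vi dw H, are the double crossovers. Comparing them with the parentals, only the h allele has switched, so h is the middle locus and the order is dw – h – vi.
Crossovers in the h–vi interval produce the single-crossover classes vi DW H and VI dw h (86 + 80 = 166) plus the double crossovers (15).
RF(h–vi) = (166 + 15) / 1200 = 181/1200 = 0.1508 → 15.1 m.u.

15.1 m.u.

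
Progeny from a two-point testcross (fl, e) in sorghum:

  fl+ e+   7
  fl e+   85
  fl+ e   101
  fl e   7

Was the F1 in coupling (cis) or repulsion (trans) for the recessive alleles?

trans

The two most frequent classes are fl+ e (101) and fl e+ (85); these are the parental (non-recombinant) types.
So the F1 carried fl+ e on one chromosome and fl e+ on the other — the recessive alleles are on opposite chromosomes (trans / repulsion).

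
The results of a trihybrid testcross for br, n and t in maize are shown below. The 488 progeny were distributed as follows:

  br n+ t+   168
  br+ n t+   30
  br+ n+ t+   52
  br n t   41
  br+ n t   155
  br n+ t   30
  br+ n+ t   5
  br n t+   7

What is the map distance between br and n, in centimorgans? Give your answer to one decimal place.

The two most frequent reciprocal classes, br n+ t+ and br+ n t, are the parental types, so the F1 was br n+ t+ / br+ n t.
The two rarest classes, br n t+ and br+ n+ t, are the double crossovers. Comparing them with the parentals, only the n allele has switched, so n is the middle locus and the order is br – n – t.
Crossovers in the br–n interval produce the single-crossover classes br+ n+ t+ and br n t (52 + 41 = 93) plus the double crossovers (12).
RF(br–n) = (93 + 12) / 488 = 105/488 = 0.2152 → 21.5 centimorgans.

21.5 centimorgans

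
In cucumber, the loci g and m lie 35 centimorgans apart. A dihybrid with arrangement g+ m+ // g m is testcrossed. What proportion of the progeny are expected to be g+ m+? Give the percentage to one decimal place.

A map distance of 35 centimorgans corresponds to a recombination frequency of 0.350.
The F1 is g+ m+ / g m, so g+ m+ is a parental gamete class with expected frequency (1 − r)/2 = 0.650/2 = 0.3250.
That is 0.3250 = 32.5% of the progeny.

32.5%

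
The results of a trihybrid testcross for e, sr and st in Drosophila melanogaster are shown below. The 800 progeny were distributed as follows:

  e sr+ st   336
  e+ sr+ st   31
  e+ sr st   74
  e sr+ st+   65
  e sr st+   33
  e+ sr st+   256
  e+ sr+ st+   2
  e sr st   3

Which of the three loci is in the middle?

sr

The two most frequent reciprocal classes, e+ sr st+ and e sr+ st, are the parental types, so the F1 was e+ sr st+ / e sr+ st.
The two rarest classes, e+ sr+ st+ and e sr st, are the double crossovers. Comparing them with the parentals, only the sr allele has switched, so sr is the middle locus and the order is e – sr – st.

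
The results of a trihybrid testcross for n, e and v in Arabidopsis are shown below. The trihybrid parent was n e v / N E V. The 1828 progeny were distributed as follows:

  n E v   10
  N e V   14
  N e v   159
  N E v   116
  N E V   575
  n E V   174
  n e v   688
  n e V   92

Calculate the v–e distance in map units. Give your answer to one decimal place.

12.7 map units

The two rarest classes, n E v and N e V, are the double crossovers. Comparing them with the parentals, only the e allele has switched, so e is the middle locus and the order is n – e – v.
Crossovers in the e–v interval produce the single-crossover classes n e V and N E v (92 + 116 = 208) plus the double crossovers (24).
RF(e–v) = (208 + 24) / 1828 = 232/1828 = 0.1269 → 12.7 map units.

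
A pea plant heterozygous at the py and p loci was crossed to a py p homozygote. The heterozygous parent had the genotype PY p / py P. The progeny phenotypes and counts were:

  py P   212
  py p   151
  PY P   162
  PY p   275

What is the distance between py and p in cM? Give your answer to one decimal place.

39.1 cM

The recombinant classes are PY P and py p: 162 + 151 = 313.
Recombination frequency = 313/800 = 0.3912 ≈ 39.1%, i.e. 39.1 cM.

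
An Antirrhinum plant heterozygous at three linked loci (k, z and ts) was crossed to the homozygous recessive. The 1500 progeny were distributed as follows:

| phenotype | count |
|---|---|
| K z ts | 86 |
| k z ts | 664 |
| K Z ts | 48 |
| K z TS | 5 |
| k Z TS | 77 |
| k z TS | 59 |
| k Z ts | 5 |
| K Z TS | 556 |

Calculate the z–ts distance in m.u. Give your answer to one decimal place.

7.8 m.u.

The two most frequent reciprocal classes, k z ts and K Z TS, are the parental types, so the F1 was k z ts / K Z TS.
The two rarest classes, k Z ts and K z TS, are the double crossovers. Comparing them with the parentals, only the z allele has switched, so z is the middle locus and the order is ts – z – k.
Crossovers in the ts–z interval produce the single-crossover classes k z TS and K Z ts (59 + 48 = 107) plus the double crossovers (10).
RF(ts–z) = (107 + 10) / 1500 = 117/1500 = 0.0780 → 7.8 m.u.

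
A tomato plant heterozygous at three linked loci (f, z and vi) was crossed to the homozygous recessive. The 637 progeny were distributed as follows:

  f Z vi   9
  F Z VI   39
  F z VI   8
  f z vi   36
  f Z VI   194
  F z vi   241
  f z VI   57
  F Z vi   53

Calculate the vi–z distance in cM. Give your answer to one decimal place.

19.9 cM

The two most frequent reciprocal classes, f Z VI and F z vi, are the parental types, so the F1 was f Z VI / F z vi.
The two rarest classes, f Z vi and F z VI, are the double crossovers. Comparing them with the parentals, only the vi allele has switched, so vi is the middle locus and the order is f – vi – z.
Crossovers in the vi–z interval produce the single-crossover classes f z VI and F Z vi (57 + 53 = 110) plus the double crossovers (17).
RF(vi–z) = (110 + 17) / 637 = 127/637 = 0.1994 → 19.9 cM.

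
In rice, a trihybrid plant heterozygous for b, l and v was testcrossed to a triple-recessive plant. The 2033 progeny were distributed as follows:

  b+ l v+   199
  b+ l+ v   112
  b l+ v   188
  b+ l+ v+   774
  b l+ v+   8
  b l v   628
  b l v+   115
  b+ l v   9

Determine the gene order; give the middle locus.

The two most frequent reciprocal classes, b+ l+ v+ and b l v, are the parental types, so the F1 was b+ l+ v+ / b l v.
The two rarest classes, b l+ v+ and b+ l v, are the double crossovers. Comparing them with the parentals, only the b allele has switched, so b is the middle locus and the order is l – b – v.

b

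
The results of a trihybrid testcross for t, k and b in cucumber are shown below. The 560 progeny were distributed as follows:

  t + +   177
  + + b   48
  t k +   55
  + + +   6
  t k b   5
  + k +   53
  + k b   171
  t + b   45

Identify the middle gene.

The two most frequent reciprocal classes, t + + and + k b, are the parental types, so the F1 was t + + / + k b.
The two rarest classes, + + + and t k b, are the double crossovers. Comparing them with the parentals, only the t allele has switched, so t is the middle locus and the order is b – t – k.

t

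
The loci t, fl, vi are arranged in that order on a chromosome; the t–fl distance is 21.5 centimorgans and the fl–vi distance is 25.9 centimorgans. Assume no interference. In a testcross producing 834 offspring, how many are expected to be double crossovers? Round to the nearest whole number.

Map distances give recombination frequencies of 0.215 and 0.259 for the two intervals.
With no interference, expected double-crossover frequency = 0.215 × 0.259 = 0.05568.
Expected number = 0.05568 × 834 = 46.44 ≈ 46.

46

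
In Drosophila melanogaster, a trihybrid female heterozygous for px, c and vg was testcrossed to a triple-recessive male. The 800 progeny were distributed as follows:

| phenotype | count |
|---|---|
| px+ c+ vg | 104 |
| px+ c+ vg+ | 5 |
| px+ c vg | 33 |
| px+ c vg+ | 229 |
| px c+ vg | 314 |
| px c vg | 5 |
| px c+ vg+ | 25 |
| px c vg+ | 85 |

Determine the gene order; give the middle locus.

c

The two most frequent reciprocal classes, px+ c vg+ and px c+ vg, are the parental types, so the F1 was px+ c vg+ / px c+ vg.
The two rarest classes, px+ c+ vg+ and px c vg, are the double crossovers. Comparing them with the parentals, only the c allele has switched, so c is the middle locus and the order is vg – c – px.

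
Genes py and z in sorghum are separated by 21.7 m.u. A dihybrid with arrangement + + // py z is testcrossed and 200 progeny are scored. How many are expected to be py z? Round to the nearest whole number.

A map distance of 21.7 m.u. corresponds to a recombination frequency of 0.217.
The F1 is + + / py z, so py z is a parental gamete class with expected frequency (1 − r)/2 = 0.783/2 = 0.3915.
Expected number = 0.3915 × 200 = 78.30 ≈ 78.

78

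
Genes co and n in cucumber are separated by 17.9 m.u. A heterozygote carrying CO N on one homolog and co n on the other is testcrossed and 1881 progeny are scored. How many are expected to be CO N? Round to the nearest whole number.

772

A map distance of 17.9 m.u. corresponds to a recombination frequency of 0.179.
The F1 is CO N / co n, so CO N is a parental gamete class with expected frequency (1 − r)/2 = 0.821/2 = 0.4105.
Expected number = 0.4105 × 1881 = 772.15 ≈ 772.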